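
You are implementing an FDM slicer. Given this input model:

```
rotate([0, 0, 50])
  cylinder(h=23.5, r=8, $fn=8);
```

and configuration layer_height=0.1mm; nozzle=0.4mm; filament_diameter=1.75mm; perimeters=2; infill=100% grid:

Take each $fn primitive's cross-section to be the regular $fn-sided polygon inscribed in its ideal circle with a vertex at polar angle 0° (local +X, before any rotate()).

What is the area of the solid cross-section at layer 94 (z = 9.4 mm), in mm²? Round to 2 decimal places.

181.02 mm²

At z = 9.4 mm: the cylinder: section is a regular 8-gon, circumradius r=8 (area = (8/2)·8.000²·sin(360°/8) = 181.02 mm²); (rotated 50° about Z; rotation is an isometry so areas/perimeters/island counts are preserved). Overall, the cross-section is a single solid region. Net area = 181.02 mm².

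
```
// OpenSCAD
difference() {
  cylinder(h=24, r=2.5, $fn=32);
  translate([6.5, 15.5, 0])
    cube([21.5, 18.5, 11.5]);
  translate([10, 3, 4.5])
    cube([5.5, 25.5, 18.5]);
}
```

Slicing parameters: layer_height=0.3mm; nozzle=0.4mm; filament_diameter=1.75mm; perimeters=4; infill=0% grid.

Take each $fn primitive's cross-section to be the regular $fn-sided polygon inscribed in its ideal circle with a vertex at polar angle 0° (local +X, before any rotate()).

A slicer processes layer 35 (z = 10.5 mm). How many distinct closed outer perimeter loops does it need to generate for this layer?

At z = 10.5 mm: the cylinder: section is a regular 32-gon, circumradius r=2.5; the 21.5×18.5 cube at (6.5, 15.5) contributes its full rectangle; the 5.5×25.5 cube at (10, 3) contributes its full rectangle; Taking the first minus the rest: starting from the r=2.5 cylinder, the 21.5×18.5 cube at (6.5, 15.5) misses the remaining region (no effect); the 5.5×25.5 cube at (10, 3) misses the remaining region (no effect) — 1 connected region. The result has 1 disconnected region.

1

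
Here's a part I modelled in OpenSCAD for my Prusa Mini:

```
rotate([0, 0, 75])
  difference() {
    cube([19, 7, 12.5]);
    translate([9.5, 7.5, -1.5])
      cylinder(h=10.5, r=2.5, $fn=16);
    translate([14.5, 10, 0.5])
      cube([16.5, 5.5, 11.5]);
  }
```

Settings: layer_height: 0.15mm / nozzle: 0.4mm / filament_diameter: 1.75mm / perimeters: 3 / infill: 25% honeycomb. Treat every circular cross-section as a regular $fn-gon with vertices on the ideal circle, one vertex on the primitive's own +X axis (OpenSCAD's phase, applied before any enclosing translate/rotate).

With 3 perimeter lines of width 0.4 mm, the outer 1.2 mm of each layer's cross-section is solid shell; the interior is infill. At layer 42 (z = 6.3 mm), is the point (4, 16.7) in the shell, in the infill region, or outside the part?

shell

At z = 6.3 mm: the cube is present — its section is the full 19×7 rectangle; the cylinder at (9.5, 7.5): section is a regular 16-gon, circumradius r=2.5; the cube at (14.5, 10) (footprint 16.5×5.5) is included at this height; After the difference (first − rest): starting from the 19×7 cube, the r=2.5 cylinder at (9.5, 7.5) partially overlaps it — only the 7.12 mm² overlap (of its 19.13 mm²) is removed, clipping the outline; the 16.5×5.5 cube at (14.5, 10) misses the remaining region (no effect) — 1 connected region; (whole slice rotated 75° about Z — lengths, areas and connectivity unchanged). Overall, the cross-section is a single solid region. Undo the 75° rotation: the query point maps to (17.166, 0.459) in the un-rotated model frame. The nearest boundary edge runs (19.00, 0.00)→(0.00, 0.00); distance from the point to it = 0.46 mm. The point is inside the cross-section, 0.46 mm from the nearest boundary — within the 1.2 mm shell band (3 × 0.4).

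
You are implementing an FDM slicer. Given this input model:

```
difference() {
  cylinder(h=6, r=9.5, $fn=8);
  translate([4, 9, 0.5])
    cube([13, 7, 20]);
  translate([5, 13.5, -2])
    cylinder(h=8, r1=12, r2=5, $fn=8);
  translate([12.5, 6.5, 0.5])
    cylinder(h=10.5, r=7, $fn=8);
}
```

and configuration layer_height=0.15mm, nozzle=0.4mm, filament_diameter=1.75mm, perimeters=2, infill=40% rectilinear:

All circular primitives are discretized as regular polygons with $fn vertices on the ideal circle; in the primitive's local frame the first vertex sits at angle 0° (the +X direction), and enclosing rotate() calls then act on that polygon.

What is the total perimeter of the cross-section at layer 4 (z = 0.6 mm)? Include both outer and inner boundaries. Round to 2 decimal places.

57.39 mm

At z = 0.6 mm: the r=9.5 cylinder gives a regular 8-gon of circumradius 9.5 (constant along its height) (perimeter = 2·8·9.500·sin(180°/8) = 58.17 mm); the cube at (4, 9) is present — its section is the full 13×7 rectangle (perimeter 40.00 mm); the cone at (5, 13.5): at t=0.325 of its height the radius interpolates to r₁+(r₂−r₁)t = 9.725, giving a regular 8-gon of that circumradius (perimeter = 2·8·9.725·sin(180°/8) = 59.55 mm); the r=7 cylinder at (12.5, 6.5) gives a regular 8-gon of circumradius 7 (constant along its height) (perimeter = 2·8·7.000·sin(180°/8) = 42.86 mm); Subtracting the remaining from the first: starting from the r=9.5 cylinder, the 13×7 cube at (4, 9) misses the remaining region (no effect); the cone at (5, 13.5) partially overlaps it — only the 30.38 mm² overlap (of its 267.50 mm²) is removed, clipping the outline; the r=7 cylinder at (12.5, 6.5) partially overlaps it — only the 4.39 mm² overlap (of its 138.59 mm²) is removed, clipping the outline — boundary = 57.39 mm. Overall, the cross-section is a single solid region. Total boundary length (outer) = 57.39 mm.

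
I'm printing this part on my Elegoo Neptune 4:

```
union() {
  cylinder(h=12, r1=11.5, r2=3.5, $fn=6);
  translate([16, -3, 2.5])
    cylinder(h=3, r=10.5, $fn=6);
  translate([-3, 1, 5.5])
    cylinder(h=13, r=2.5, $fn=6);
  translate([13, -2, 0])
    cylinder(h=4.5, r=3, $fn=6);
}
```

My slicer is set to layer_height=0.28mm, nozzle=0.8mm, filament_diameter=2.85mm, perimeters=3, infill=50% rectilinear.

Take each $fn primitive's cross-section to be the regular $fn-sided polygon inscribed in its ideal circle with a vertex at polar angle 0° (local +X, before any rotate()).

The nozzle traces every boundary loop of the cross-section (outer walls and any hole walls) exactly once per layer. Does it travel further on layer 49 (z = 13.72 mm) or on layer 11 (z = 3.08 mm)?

layer 11 (z = 3.08 mm)

Layer 49 (z = 13.72): the cone does not reach this height (z outside [0, 12]); the cylinder at (16, -3) is absent (z outside [2.5, 5.5]); the r=2.5 cylinder at (-3, 1) contributes a regular 6-gon of circumradius 2.5 (perimeter = 2·6·2.500·sin(180°/6) = 15.00 mm); the cylinder at (13, -2) is not intersected at this z (z outside [0, 4.5]); Taking the union: only the r=2.5 cylinder at (-3, 1) is present, so the union is just that shape — boundary = 15.00 mm. So its perimeter = 15.00 mm. Layer 11 (z = 3.08): the cone: at t=0.257 of its height the radius interpolates to r₁+(r₂−r₁)t = 9.447, giving a regular 6-gon of that circumradius (perimeter = 2·6·9.447·sin(180°/6) = 56.68 mm); the r=10.5 cylinder at (16, -3) contributes a regular 6-gon of circumradius 10.5 (perimeter = 2·6·10.500·sin(180°/6) = 63.00 mm); the cylinder at (-3, 1) does not reach this height (z outside [5.5, 18.5]); the cylinder at (13, -2): section is a regular 6-gon, circumradius r=3 (perimeter = 2·6·3.000·sin(180°/6) = 18.00 mm); Combining (union): the regions partially overlap (shared area 34.27 mm²), so the edge portions inside another operand are dropped and the merged outline is re-measured after clipping — boundary = 103.89 mm. So its perimeter = 103.89 mm. Layer 11 is larger (103.89 vs 15.00 mm).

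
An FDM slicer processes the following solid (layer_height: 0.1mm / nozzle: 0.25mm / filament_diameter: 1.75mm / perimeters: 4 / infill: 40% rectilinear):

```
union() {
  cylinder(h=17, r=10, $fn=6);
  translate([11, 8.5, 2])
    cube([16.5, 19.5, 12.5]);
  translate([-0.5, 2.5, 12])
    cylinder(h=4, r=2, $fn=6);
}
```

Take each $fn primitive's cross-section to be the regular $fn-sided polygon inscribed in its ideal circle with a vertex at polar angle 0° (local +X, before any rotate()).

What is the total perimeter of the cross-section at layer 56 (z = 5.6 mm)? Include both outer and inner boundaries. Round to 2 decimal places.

132.00 mm

At z = 5.6 mm: the cylinder: section is a regular 6-gon, circumradius r=10 (perimeter = 2·6·10.000·sin(180°/6) = 60.00 mm); the 16.5×19.5 cube at (11, 8.5) contributes its full rectangle (perimeter 72.00 mm); the cylinder at (-0.5, 2.5) is not intersected at this z (z outside [12, 16]); Merging all regions: the 2 present regions are separate (no shared area or edge), so areas and boundary lengths simply add and each stays a separate island — boundary = 132.00 mm. Overall, the cross-section has 2 separate islands. Total boundary length (outer) = 132.00 mm.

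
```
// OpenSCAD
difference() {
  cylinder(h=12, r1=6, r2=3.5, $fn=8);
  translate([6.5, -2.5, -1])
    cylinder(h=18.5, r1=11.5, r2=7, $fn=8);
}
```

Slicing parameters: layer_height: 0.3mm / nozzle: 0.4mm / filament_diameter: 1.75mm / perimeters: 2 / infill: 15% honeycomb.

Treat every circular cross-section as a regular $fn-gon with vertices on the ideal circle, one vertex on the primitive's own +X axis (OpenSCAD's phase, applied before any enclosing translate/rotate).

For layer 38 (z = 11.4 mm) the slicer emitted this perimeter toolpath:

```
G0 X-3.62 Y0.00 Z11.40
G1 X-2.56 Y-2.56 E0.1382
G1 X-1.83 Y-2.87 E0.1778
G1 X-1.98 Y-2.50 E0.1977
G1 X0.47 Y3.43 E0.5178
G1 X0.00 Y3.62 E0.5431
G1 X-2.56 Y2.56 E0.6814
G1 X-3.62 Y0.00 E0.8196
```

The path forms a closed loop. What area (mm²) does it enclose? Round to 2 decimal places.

12.72 mm²

Apply the shoelace formula to the sequence of (X, Y) vertices; enclosed area = 12.72 mm².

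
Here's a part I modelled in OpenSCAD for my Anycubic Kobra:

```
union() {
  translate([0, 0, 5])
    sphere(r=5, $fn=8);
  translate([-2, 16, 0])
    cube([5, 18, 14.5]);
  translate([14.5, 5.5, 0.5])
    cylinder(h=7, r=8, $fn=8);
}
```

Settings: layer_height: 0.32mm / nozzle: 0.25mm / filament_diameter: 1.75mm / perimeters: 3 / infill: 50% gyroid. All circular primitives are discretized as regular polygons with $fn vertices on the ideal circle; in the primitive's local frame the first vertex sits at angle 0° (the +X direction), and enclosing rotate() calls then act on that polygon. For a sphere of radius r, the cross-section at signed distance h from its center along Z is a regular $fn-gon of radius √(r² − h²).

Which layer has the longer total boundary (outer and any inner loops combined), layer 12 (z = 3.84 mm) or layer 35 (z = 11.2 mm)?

Layer 12 (z = 3.84): the sphere: section is a regular 8-gon, circumradius = √(r²−h²) = √(5²−1.16²) = 4.864 (perimeter = 2·8·4.864·sin(180°/8) = 29.78 mm); the 5×18 cube at (-2, 16) contributes its full rectangle (perimeter 46.00 mm); the r=8 cylinder at (14.5, 5.5) gives a regular 8-gon of circumradius 8 (constant along its height) (perimeter = 2·8·8.000·sin(180°/8) = 48.98 mm); Taking the union: the 3 present regions are separate (no shared area or edge), so areas and boundary lengths simply add and each stays a separate island — boundary = 124.76 mm. So its perimeter = 124.76 mm. Layer 35 (z = 11.2): the sphere does not reach this height (|z−center|=6.200 > r=5); the 5×18 cube at (-2, 16) contributes its full rectangle (perimeter 46.00 mm); the cylinder at (14.5, 5.5) is not intersected at this z (z outside [0.5, 7.5]); Combining (union): only the 5×18 cube at (-2, 16) is present, so the union is just that shape — boundary = 46.00 mm. So its perimeter = 46.00 mm. Layer 12 is larger (124.76 vs 46.00 mm).

layer 12 (z = 3.84 mm)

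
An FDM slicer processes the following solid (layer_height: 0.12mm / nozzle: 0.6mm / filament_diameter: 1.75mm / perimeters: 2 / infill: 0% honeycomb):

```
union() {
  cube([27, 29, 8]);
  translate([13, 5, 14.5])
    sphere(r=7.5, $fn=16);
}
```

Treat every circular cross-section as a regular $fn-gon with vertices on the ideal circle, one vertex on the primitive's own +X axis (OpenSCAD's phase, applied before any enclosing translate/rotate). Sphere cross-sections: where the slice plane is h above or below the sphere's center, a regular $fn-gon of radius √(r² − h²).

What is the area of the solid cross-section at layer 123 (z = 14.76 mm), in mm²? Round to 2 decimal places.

172.00 mm²

At z = 14.76 mm: the cube does not reach this height (z outside [0, 8]); the r=7.5 sphere at (13, 5) slices to a regular 16-gon of circumradius 7.495 (√(r²−h²) with h=0.26 from center) (area = (16/2)·7.495²·sin(360°/16) = 172.00 mm²); Merging all regions: only the r=7.5 sphere at (13, 5) is present, so the union is just that shape — area = 172.00 mm². Overall, the cross-section is a single solid region. Net area = 172.00 mm².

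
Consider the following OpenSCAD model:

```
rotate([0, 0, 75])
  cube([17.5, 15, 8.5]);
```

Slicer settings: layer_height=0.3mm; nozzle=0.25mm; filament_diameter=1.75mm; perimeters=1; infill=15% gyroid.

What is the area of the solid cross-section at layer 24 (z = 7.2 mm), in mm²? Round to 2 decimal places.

At z = 7.2 mm: the cube is present — its section is the full 17.5×15 rectangle (area 262.50 mm²); (whole slice rotated 75° about Z — lengths, areas and connectivity unchanged). Overall, the cross-section is a single solid region. Net area = 262.50 mm².

262.50 mm²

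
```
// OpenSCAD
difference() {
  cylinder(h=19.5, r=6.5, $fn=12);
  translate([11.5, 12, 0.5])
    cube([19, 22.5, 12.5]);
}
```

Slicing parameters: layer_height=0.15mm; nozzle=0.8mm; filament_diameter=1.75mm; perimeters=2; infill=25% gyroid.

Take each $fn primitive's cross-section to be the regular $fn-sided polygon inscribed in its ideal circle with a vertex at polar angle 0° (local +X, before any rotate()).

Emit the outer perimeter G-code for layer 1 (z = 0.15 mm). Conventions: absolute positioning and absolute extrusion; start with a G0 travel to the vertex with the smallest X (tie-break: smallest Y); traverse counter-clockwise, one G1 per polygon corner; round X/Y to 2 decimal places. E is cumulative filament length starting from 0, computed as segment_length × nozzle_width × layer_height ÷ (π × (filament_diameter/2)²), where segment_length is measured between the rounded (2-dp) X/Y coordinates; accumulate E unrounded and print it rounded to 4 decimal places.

At z = 0.15 mm: the cylinder: section is a regular 12-gon, circumradius r=6.5; the cube at (11.5, 12) does not reach this height (z outside [0.5, 13]); Taking the first minus the rest: none of the subtracted shapes is present at this height, so the r=6.5 cylinder is unchanged — 1 connected region. The outline is a single polygon with 12 vertices. Extrusion per mm of travel: 0.8 × 0.15 / (π × 0.875²) = 0.049890. Accumulating E over each segment gives final E = 2.0145.

G0 X-6.50 Y0.00 Z0.15
G1 X-5.63 Y-3.25 E0.1679
G1 X-3.25 Y-5.63 E0.3358
G1 X0.00 Y-6.50 E0.5036
G1 X3.25 Y-5.63 E0.6715
G1 X5.63 Y-3.25 E0.8394
G1 X6.50 Y0.00 E1.0073
G1 X5.63 Y3.25 E1.1751
G1 X3.25 Y5.63 E1.3430
G1 X0.00 Y6.50 E1.5109
G1 X-3.25 Y5.63 E1.6787
G1 X-5.63 Y3.25 E1.8467
G1 X-6.50 Y0.00 E2.0145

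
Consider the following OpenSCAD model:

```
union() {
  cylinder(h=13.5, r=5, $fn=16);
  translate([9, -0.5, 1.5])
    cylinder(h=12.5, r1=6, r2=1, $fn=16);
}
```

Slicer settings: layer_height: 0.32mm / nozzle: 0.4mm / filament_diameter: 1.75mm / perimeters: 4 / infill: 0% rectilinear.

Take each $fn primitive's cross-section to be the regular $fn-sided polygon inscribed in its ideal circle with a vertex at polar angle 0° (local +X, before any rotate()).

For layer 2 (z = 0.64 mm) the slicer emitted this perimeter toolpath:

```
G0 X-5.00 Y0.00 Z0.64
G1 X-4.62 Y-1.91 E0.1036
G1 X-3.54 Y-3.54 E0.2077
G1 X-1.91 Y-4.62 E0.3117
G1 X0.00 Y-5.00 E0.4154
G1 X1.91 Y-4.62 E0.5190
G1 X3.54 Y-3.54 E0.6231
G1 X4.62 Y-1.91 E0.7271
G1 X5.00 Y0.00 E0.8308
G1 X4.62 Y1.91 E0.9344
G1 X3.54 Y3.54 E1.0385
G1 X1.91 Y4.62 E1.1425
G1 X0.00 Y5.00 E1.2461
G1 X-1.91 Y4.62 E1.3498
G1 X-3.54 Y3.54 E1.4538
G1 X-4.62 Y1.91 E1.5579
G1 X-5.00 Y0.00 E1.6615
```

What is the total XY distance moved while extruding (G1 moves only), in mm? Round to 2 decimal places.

Sum the Euclidean lengths of each G1 segment: total = 31.22 mm.

31.22 mm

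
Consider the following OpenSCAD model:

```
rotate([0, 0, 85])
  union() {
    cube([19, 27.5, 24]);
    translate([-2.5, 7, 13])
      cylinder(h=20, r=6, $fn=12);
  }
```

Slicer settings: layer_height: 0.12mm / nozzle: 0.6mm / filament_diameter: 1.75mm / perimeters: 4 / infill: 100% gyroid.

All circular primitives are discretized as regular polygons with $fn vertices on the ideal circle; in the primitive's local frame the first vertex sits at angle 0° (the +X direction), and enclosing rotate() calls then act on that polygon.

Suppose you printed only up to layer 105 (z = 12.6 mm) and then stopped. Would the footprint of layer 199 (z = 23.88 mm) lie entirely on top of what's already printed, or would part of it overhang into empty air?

part overhangs

Compare the two slices. At z = 12.6: the 19×27.5 cube contributes its full rectangle (area 522.50 mm²); the cylinder at (-2.5, 7) is absent (z outside [13, 33]); Taking the union: only the 19×27.5 cube is present, so the union is just that shape — area = 522.50 mm²; (whole slice rotated 85° about Z — lengths, areas and connectivity unchanged). At z = 23.88: the cube (footprint 19×27.5) is included at this height (area 522.50 mm²); the cylinder at (-2.5, 7): section is a regular 12-gon, circumradius r=6 (area = (12/2)·6.000²·sin(360°/12) = 108.00 mm²); Combining (union): the regions partially overlap — summed areas 630.50 mm² minus the doubly-counted overlap 25.67 mm² gives 604.83 mm² — area = 604.83 mm²; (whole slice rotated 85° about Z — lengths, areas and connectivity unchanged). Checking containment: at z = 23.88 the cross-section extends beyond the z = 12.6 cross-section by about 82.33 mm².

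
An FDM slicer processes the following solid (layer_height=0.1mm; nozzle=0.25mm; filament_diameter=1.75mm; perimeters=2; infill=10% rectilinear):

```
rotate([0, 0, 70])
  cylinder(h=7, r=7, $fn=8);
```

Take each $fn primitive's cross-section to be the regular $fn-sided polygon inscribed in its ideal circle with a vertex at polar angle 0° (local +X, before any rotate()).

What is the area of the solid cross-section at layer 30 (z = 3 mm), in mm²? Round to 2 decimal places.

138.59 mm²

At z = 3 mm: the r=7 cylinder gives a regular 8-gon of circumradius 7 (constant along its height) (area = (8/2)·7.000²·sin(360°/8) = 138.59 mm²); (rotated 70° about Z; rotation is an isometry so areas/perimeters/island counts are preserved). Overall, the cross-section is a single solid region. Net area = 138.59 mm².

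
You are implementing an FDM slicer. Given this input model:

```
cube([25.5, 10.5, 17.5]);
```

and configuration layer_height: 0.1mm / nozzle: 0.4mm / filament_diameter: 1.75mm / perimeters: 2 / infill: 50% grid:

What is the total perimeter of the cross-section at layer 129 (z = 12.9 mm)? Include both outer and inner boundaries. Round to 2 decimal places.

72.00 mm

At z = 12.9 mm: the 25.5×10.5 cube contributes its full rectangle (perimeter 72.00 mm). Overall, the cross-section is a single solid region. Total boundary length (outer) = 72.00 mm.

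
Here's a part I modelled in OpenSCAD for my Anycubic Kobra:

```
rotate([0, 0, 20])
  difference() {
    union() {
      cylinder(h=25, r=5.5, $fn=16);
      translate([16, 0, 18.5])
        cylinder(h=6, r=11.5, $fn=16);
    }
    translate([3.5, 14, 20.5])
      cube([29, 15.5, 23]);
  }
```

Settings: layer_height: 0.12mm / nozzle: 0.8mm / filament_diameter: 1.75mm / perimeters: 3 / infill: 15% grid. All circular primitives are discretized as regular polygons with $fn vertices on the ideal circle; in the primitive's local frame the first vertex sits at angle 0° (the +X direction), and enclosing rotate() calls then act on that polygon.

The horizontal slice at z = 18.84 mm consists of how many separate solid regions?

At z = 18.84 mm: the cylinder: section is a regular 16-gon, circumradius r=5.5; the r=11.5 cylinder at (16, 0) contributes a regular 16-gon of circumradius 11.5; Merging all regions: the regions partially overlap (shared area 2.48 mm²), so overlapping operands fuse into one piece — 1 connected region; the cube at (3.5, 14) is not intersected at this z (z outside [20.5, 43.5]); After the difference (first − rest): none of the subtracted shapes is present at this height, so that combined region is unchanged — 1 connected region; (rotated 20° about Z; rotation is an isometry so areas/perimeters/island counts are preserved). The result has 1 disconnected region.

1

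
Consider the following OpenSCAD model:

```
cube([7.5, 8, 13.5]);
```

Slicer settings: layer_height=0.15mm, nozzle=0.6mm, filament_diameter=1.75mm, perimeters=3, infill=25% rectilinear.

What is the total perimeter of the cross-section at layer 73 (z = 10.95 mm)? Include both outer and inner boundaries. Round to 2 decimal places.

At z = 10.95 mm: the 7.5×8 cube contributes its full rectangle (perimeter 31.00 mm). Overall, the cross-section is a single solid region. Total boundary length (outer) = 31.00 mm.

31.00 mm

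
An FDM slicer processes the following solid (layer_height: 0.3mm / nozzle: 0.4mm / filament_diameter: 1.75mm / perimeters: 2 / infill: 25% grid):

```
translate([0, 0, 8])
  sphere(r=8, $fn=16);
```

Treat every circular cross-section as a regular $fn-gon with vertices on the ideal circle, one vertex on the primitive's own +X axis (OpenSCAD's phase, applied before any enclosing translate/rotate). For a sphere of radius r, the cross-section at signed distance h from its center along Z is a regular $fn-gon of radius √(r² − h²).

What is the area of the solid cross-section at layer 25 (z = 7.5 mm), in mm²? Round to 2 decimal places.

195.17 mm²

At z = 7.5 mm: the sphere: section is a regular 16-gon, circumradius = √(r²−h²) = √(8²−0.5²) = 7.984 (area = (16/2)·7.984²·sin(360°/16) = 195.17 mm²). Overall, the cross-section is a single solid region. Net area = 195.17 mm².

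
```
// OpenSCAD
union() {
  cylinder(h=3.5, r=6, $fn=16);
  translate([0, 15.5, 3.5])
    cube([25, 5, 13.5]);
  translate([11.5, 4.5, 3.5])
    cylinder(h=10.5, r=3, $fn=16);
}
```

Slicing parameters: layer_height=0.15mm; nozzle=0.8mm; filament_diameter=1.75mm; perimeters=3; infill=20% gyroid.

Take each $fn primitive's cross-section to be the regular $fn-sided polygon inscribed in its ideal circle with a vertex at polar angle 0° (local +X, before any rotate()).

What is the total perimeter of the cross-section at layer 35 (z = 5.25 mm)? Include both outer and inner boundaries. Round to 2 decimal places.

At z = 5.25 mm: the cylinder is absent (z outside [0, 3.5]); the 25×5 cube at (0, 15.5) contributes its full rectangle (perimeter 60.00 mm); the cylinder at (11.5, 4.5): section is a regular 16-gon, circumradius r=3 (perimeter = 2·16·3.000·sin(180°/16) = 18.73 mm); Combining (union): the 2 present regions are separate (no shared area or edge), so areas and boundary lengths simply add and each stays a separate island — boundary = 78.73 mm. Overall, the cross-section has 2 separate islands. Total boundary length (outer) = 78.73 mm.

78.73 mm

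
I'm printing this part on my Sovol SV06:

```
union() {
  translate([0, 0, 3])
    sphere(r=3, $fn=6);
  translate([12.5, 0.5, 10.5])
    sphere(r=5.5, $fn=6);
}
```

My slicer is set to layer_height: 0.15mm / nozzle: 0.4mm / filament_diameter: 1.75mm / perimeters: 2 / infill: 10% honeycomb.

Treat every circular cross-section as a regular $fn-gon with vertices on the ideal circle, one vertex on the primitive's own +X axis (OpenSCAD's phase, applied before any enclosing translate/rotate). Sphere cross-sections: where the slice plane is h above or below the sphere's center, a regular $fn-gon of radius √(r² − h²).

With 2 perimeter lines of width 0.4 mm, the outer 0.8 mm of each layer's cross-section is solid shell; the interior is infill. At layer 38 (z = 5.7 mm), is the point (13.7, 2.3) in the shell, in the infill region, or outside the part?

shell

At z = 5.7 mm: the r=3 sphere contributes a regular 6-gon of circumradius √(3²−2.7²) = 1.308; the sphere at (12.5, 0.5): section is a regular 6-gon, circumradius = √(r²−h²) = √(5.5²−4.8²) = 2.685; Taking the union: the 2 present regions are separate (no shared area or edge), so areas and boundary lengths simply add and each stays a separate island — 2 connected regions. Overall, the cross-section has 2 separate islands. The nearest boundary edge runs (13.84, 2.83)→(15.19, 0.50); distance from the point to it = 0.39 mm. (Shell/infill is judged within the island containing the point — the largest one.) The point is inside the cross-section, 0.39 mm from the nearest boundary — within the 0.8 mm shell band (2 × 0.4).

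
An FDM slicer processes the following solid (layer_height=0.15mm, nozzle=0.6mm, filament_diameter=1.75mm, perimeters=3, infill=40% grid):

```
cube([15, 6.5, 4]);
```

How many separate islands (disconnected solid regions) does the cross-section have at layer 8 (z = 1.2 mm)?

1

At z = 1.2 mm: the cube (footprint 15×6.5) is included at this height. Overall, the cross-section is a single solid region. Island count = 1.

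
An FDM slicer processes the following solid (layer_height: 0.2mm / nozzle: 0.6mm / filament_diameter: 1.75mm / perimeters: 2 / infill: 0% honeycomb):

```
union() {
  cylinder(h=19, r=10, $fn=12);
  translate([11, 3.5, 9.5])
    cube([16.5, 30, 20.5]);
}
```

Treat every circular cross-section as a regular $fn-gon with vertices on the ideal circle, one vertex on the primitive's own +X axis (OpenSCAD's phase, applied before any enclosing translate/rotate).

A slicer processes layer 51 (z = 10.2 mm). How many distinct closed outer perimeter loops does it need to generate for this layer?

At z = 10.2 mm: the r=10 cylinder contributes a regular 12-gon of circumradius 10; the cube at (11, 3.5) (footprint 16.5×30) is included at this height; Merging all regions: the 2 present regions are separate (no shared area or edge), so areas and boundary lengths simply add and each stays a separate island — 2 connected regions. The result has 2 disconnected regions.

2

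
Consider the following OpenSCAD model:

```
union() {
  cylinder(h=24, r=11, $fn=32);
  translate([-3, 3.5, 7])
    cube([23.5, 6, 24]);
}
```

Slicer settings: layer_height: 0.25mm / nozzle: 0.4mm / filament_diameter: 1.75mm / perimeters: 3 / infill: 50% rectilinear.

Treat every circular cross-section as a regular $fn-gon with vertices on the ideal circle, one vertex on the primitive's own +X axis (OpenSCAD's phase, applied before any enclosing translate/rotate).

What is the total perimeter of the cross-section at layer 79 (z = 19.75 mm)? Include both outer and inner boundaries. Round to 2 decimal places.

92.22 mm

At z = 19.75 mm: the r=11 cylinder contributes a regular 32-gon of circumradius 11 (perimeter = 2·32·11.000·sin(180°/32) = 69.00 mm); the 23.5×6 cube at (-3, 3.5) contributes its full rectangle (perimeter 59.00 mm); Combining (union): the regions partially overlap (shared area 69.30 mm²), so the edge portions inside another operand are dropped and the merged outline is re-measured after clipping — boundary = 92.22 mm. Overall, the cross-section is a single solid region. Total boundary length (outer) = 92.22 mm.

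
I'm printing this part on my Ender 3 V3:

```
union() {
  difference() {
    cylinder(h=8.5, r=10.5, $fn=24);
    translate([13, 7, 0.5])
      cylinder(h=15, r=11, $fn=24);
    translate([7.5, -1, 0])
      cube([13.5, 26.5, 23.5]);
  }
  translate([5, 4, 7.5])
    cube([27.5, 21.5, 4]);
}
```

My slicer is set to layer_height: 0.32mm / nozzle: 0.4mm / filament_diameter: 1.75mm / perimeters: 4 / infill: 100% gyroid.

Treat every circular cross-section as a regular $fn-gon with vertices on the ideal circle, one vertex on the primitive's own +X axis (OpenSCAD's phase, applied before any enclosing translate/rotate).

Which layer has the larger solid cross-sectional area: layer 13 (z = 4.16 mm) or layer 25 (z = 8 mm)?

Layer 13 (z = 4.16): the cylinder: section is a regular 24-gon, circumradius r=10.5 (area = (24/2)·10.500²·sin(360°/24) = 342.42 mm²); the r=11 cylinder at (13, 7) gives a regular 24-gon of circumradius 11 (constant along its height) (area = (24/2)·11.000²·sin(360°/24) = 375.81 mm²); the cube at (7.5, -1) is present — its section is the full 13.5×26.5 rectangle (area 357.75 mm²); Taking the first minus the rest: starting from the r=10.5 cylinder (342.42 mm²), the r=11 cylinder at (13, 7) partially overlaps it — only the 70.57 mm² overlap (of its 375.81 mm²) is removed, clipping the outline; the 13.5×26.5 cube at (7.5, -1) misses the remaining region (no effect) — area = 271.84 mm²; the cube at (5, 4) does not reach this height (z outside [7.5, 11.5]); Combining (union): only the result so far is present, so the union is just that shape — area = 271.84 mm². So its area = 271.84 mm². Layer 25 (z = 8): the r=10.5 cylinder gives a regular 24-gon of circumradius 10.5 (constant along its height) (area = (24/2)·10.500²·sin(360°/24) = 342.42 mm²); the r=11 cylinder at (13, 7) contributes a regular 24-gon of circumradius 11 (area = (24/2)·11.000²·sin(360°/24) = 375.81 mm²); the cube at (7.5, -1) is present — its section is the full 13.5×26.5 rectangle (area 357.75 mm²); Taking the first minus the rest: starting from the r=10.5 cylinder (342.42 mm²), the r=11 cylinder at (13, 7) partially overlaps it — only the 70.57 mm² overlap (of its 375.81 mm²) is removed, clipping the outline; the 13.5×26.5 cube at (7.5, -1) misses the remaining region (no effect) — area = 271.84 mm²; the 27.5×21.5 cube at (5, 4) contributes its full rectangle (area 591.25 mm²); Merging all regions: the 2 present regions are separate (no shared area or edge), so areas and boundary lengths simply add and each stays a separate island — area = 863.09 mm². So its area = 863.09 mm². Layer 25 is larger (863.09 vs 271.84 mm²).

layer 25 (z = 8 mm)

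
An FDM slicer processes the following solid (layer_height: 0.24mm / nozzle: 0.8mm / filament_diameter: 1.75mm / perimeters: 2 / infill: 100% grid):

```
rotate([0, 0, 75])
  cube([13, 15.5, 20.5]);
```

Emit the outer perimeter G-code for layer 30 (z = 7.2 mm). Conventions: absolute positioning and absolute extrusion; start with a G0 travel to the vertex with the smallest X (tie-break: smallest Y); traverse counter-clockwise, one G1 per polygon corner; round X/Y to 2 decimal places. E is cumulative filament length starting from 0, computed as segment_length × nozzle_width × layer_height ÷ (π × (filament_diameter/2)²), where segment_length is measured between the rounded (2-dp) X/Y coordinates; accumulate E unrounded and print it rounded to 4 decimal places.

At z = 7.2 mm: the cube (footprint 13×15.5) is included at this height; (whole slice rotated 75° about Z — lengths, areas and connectivity unchanged). The outline is a single polygon with 4 vertices. Extrusion per mm of travel: 0.8 × 0.24 / (π × 0.875²) = 0.079824. Accumulating E over each segment gives final E = 4.5499.

G0 X-14.97 Y4.01 Z7.20
G1 X0.00 Y0.00 E1.2371
G1 X3.36 Y12.56 E2.2749
G1 X-11.61 Y16.57 E3.5120
G1 X-14.97 Y4.01 E4.5499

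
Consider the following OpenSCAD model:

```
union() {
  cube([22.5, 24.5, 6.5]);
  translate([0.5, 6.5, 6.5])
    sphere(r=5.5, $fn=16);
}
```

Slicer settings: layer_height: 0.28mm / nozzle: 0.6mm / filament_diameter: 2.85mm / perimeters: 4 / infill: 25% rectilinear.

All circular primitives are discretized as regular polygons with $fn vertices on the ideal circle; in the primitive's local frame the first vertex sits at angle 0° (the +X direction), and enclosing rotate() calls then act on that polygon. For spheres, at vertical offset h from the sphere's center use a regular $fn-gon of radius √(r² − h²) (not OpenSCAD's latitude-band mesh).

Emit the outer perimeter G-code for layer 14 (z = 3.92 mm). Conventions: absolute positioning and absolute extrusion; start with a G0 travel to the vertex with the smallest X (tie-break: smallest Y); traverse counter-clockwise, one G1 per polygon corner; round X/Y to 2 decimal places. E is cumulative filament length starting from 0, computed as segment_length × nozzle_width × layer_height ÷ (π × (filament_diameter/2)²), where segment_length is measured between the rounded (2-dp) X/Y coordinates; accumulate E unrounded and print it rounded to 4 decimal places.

G0 X-4.36 Y6.50 Z3.92
G1 X-3.99 Y4.64 E0.0499
G1 X-2.93 Y3.07 E0.0998
G1 X-1.36 Y2.01 E0.1497
G1 X0.00 Y1.74 E0.1862
G1 X0.00 Y0.00 E0.2321
G1 X22.50 Y0.00 E0.8246
G1 X22.50 Y24.50 E1.4698
G1 X0.00 Y24.50 E2.0623
G1 X0.00 Y11.26 E2.4110
G1 X-1.36 Y10.99 E2.4475
G1 X-2.93 Y9.93 E2.4974
G1 X-3.99 Y8.36 E2.5473
G1 X-4.36 Y6.50 E2.5972

At z = 3.92 mm: the 22.5×24.5 cube contributes its full rectangle; the r=5.5 sphere at (0.5, 6.5) slices to a regular 16-gon of circumradius 4.857 (√(r²−h²) with h=2.58 from center); Merging all regions: the regions partially overlap (shared area 40.92 mm²), so overlapping operands fuse into one piece — 1 connected region. The outline is a single polygon with 13 vertices. Extrusion per mm of travel: 0.6 × 0.28 / (π × 1.425²) = 0.026335. Accumulating E over each segment gives final E = 2.5972.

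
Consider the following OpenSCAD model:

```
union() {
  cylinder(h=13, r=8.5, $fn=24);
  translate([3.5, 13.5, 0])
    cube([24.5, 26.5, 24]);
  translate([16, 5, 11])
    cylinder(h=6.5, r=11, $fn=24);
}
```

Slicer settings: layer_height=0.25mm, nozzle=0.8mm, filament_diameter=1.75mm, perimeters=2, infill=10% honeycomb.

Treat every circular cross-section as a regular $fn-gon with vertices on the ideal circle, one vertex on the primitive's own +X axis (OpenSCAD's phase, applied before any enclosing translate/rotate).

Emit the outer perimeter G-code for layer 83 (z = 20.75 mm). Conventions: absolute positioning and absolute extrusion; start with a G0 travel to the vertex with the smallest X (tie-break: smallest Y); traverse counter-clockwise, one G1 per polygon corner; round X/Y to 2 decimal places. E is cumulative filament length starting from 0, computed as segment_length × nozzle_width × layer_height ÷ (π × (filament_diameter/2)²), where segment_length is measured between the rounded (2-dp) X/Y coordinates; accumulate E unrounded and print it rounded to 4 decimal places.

G0 X3.50 Y13.50 Z20.75
G1 X28.00 Y13.50 E2.0372
G1 X28.00 Y40.00 E4.2407
G1 X3.50 Y40.00 E6.2779
G1 X3.50 Y13.50 E8.4813

At z = 20.75 mm: the cylinder is not intersected at this z (z outside [0, 13]); the cube at (3.5, 13.5) is present — its section is the full 24.5×26.5 rectangle; the cylinder at (16, 5) does not reach this height (z outside [11, 17.5]); Combining (union): only the 24.5×26.5 cube at (3.5, 13.5) is present, so the union is just that shape — 1 connected region. The outline is a single polygon with 4 vertices. Extrusion per mm of travel: 0.8 × 0.25 / (π × 0.875²) = 0.083150. Accumulating E over each segment gives final E = 8.4813.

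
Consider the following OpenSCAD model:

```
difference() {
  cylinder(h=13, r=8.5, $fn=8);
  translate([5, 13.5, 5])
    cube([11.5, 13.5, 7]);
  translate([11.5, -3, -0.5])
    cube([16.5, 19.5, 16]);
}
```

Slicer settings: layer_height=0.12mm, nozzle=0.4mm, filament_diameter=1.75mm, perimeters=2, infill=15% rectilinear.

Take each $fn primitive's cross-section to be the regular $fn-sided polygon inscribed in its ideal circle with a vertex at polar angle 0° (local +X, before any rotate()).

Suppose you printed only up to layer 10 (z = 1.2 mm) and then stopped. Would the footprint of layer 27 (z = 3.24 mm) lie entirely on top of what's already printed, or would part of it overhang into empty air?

Compare the two slices. At z = 1.2: the r=8.5 cylinder contributes a regular 8-gon of circumradius 8.5 (area = (8/2)·8.500²·sin(360°/8) = 204.35 mm²); the cube at (5, 13.5) is absent (z outside [5, 12]); the cube at (11.5, -3) (footprint 16.5×19.5) is included at this height (area 321.75 mm²); Taking the first minus the rest: starting from the r=8.5 cylinder (204.35 mm²), the 16.5×19.5 cube at (11.5, -3) misses the remaining region (no effect) — area = 204.35 mm². At z = 3.24: the cylinder: section is a regular 8-gon, circumradius r=8.5 (area = (8/2)·8.500²·sin(360°/8) = 204.35 mm²); the cube at (5, 13.5) is absent (z outside [5, 12]); the 16.5×19.5 cube at (11.5, -3) contributes its full rectangle (area 321.75 mm²); After the difference (first − rest): starting from the r=8.5 cylinder (204.35 mm²), the 16.5×19.5 cube at (11.5, -3) misses the remaining region (no effect) — area = 204.35 mm². Checking containment: the cross-section at z = 3.24 is a subset of the cross-section at z = 1.2.

entirely on top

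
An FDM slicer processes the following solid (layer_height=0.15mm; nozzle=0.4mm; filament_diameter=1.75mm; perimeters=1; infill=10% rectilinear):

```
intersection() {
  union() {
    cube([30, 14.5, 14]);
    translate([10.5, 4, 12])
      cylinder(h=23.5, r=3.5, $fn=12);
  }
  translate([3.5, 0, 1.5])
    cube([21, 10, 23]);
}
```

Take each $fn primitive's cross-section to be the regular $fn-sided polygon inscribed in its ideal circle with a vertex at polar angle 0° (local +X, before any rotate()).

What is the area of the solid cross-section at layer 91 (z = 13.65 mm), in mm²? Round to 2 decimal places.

At z = 13.65 mm: the cube (footprint 30×14.5) is included at this height (area 435.00 mm²); the r=3.5 cylinder at (10.5, 4) contributes a regular 12-gon of circumradius 3.5 (area = (12/2)·3.500²·sin(360°/12) = 36.75 mm²); Merging all regions: the r=3.5 cylinder at (10.5, 4) lies entirely inside the 30×14.5 cube, so the union is just the 30×14.5 cube — area = 435.00 mm²; the 21×10 cube at (3.5, 0) contributes its full rectangle (area 210.00 mm²); Keeping only the common overlap: the 21×10 cube at (3.5, 0) lies inside that combined region, so the common part is the 21×10 cube at (3.5, 0) itself — area = 210.00 mm². Overall, the cross-section is a single solid region. Net area = 210.00 mm².

210.00 mm²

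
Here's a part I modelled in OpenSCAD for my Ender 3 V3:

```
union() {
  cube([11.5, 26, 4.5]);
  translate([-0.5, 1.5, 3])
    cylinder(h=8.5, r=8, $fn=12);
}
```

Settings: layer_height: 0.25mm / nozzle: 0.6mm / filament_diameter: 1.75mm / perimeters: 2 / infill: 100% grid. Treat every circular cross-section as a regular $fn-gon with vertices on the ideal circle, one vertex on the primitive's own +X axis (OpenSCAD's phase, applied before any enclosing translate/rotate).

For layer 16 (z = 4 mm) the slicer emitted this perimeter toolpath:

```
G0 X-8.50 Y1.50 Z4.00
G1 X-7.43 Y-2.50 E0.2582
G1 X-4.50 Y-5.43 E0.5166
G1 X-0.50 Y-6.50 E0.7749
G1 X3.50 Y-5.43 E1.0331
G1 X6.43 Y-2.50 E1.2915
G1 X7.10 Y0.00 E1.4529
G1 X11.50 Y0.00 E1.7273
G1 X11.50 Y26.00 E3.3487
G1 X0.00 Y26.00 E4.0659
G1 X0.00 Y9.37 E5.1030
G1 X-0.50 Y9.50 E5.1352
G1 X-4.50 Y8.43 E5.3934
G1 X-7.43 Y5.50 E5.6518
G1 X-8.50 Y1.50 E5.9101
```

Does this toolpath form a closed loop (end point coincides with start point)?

yes

Start point (G0): (-8.50, 1.50). End point (last G1): the path returns to the start — closed.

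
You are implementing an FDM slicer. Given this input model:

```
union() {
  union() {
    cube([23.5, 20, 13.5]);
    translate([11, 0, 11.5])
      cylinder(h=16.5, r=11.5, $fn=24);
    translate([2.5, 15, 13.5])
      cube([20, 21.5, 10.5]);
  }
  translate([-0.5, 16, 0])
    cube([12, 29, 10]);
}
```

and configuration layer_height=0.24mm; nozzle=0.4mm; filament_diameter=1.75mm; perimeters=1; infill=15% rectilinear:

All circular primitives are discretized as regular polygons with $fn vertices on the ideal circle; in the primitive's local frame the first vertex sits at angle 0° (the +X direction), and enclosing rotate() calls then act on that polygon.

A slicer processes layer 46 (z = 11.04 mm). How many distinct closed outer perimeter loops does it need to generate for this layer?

At z = 11.04 mm: the cube (footprint 23.5×20) is included at this height; the cylinder at (11, 0) does not reach this height (z outside [11.5, 28]); the cube at (2.5, 15) is not intersected at this z (z outside [13.5, 24]); Combining (union): only the 23.5×20 cube is present, so the union is just that shape — 1 connected region; the cube at (-0.5, 16) is not intersected at this z (z outside [0, 10]); Taking the union: only that combined region is present, so the union is just that shape — 1 connected region. The result has 1 disconnected region.

1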